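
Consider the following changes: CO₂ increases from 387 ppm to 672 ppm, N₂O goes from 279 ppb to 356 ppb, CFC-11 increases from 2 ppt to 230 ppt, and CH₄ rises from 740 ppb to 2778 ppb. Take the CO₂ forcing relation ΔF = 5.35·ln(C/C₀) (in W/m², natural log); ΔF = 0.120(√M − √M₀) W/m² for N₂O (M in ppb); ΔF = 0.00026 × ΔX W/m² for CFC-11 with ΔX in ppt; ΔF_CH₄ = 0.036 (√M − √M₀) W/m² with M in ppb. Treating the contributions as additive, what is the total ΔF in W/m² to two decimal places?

CO₂: 5.35 × ln(672/387) = 5.35 × ln(1.73643) = 5.35 × 0.55183 = 2.9523 W/m².
N₂O: 0.120 × (√356 − √279) = 0.120 × (18.8680 − 16.7033) = 0.120 × 2.1647 = 0.2598 W/m².
CFC-11: ΔF = 0.00026 × (230 − 2) = 0.00026 × 228 = 0.0593 W/m².
CH₄: 0.036 × (√2778 − √740) = 0.036 × (52.7067 − 27.2029) = 0.036 × 25.5038 = 0.9181 W/m².
Total ΔF = 2.9523 + 0.2598 + 0.0593 + 0.9181 = 4.1895 W/m².

ΔF = 4.19 W/m²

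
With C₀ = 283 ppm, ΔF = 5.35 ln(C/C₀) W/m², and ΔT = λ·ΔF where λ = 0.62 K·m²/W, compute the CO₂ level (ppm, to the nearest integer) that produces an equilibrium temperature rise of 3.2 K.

C ≈ 743 ppm

Required forcing: ΔF = ΔT/λ = 3.2/0.62 = 5.1613 W/m².
Then ln(C/283) = ΔF/5.35 = 5.1613/5.35 = 0.96473.
So C = 283 × e^0.96473 = 283 × 2.62408 = 742.61 ppm.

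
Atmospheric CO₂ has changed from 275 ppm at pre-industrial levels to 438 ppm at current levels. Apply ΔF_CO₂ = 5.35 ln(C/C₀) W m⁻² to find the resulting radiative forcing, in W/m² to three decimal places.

ΔF = 2.490 W/m²

CO₂ absorption bands are partially saturated, so forcing scales with the logarithm of the concentration ratio.
CO₂: 5.35 × ln(438/275) = 5.35 × ln(1.59273) = 5.35 × 0.46545 = 2.4902 W/m².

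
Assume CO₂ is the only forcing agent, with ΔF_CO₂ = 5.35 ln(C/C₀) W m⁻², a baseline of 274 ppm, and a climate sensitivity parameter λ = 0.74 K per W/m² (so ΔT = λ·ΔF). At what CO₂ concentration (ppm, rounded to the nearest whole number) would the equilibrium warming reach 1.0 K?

C ≈ 353 ppm

Required forcing: ΔF = ΔT/λ = 1.0/0.74 = 1.3514 W/m².
Then ln(C/274) = ΔF/5.35 = 1.3514/5.35 = 0.25260.
So C = 274 × e^0.25260 = 274 × 1.28737 = 352.74 ppm.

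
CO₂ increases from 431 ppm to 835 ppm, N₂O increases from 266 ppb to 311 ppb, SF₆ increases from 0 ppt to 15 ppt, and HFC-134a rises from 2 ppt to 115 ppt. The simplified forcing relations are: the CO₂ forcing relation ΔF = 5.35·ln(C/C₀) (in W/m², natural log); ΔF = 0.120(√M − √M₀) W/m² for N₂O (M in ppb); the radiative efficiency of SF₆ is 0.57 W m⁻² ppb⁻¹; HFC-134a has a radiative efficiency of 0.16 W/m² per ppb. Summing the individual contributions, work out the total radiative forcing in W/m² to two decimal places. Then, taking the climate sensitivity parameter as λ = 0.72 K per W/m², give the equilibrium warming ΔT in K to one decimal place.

CO₂: 5.35 × ln(835/431) = 5.35 × ln(1.93735) = 5.35 × 0.66132 = 3.5381 W/m².
N₂O: 0.120 × (√311 − √266) = 0.120 × (17.6352 − 16.3095) = 0.120 × 1.3257 = 0.1591 W/m².
SF₆: Δ = 15 − 0 = 15 ppt = 0.015 ppb; ΔF = 0.57 × 0.015 = 0.0086 W/m².
HFC-134a: Δ = 115 − 2 = 113 ppt = 0.113 ppb; ΔF = 0.16 × 0.113 = 0.0181 W/m².
Total ΔF = 3.5381 + 0.1591 + 0.0086 + 0.0181 = 3.7239 W/m².
ΔT = λ ΔF = 0.72 × 3.72 = 2.6784 K.

ΔF = 3.72 W/m²; ΔT = 2.7 K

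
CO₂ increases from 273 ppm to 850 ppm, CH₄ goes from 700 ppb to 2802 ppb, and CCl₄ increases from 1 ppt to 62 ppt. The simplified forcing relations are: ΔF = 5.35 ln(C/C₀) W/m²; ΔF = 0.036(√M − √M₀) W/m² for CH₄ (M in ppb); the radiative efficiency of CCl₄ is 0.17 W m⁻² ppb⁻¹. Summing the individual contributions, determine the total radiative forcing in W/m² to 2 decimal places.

CO₂: 5.35 × ln(850/273) = 5.35 × ln(3.11355) = 5.35 × 1.13576 = 6.0763 W/m².
CH₄: 0.036 × (√2802 − √700) = 0.036 × (52.9339 − 26.4575) = 0.036 × 26.4764 = 0.9532 W/m².
CCl₄: Δ = 62 − 1 = 61 ppt = 0.061 ppb; ΔF = 0.17 × 0.061 = 0.0104 W/m².
Total ΔF = 6.0763 + 0.9532 + 0.0104 = 7.0399 W/m².

ΔF = 7.04 W/m²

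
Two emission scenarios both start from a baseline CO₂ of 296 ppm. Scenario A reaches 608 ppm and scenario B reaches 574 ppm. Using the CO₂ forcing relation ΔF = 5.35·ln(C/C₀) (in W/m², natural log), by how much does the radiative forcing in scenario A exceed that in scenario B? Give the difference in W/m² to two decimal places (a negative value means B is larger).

ΔF_A = 5.35 ln(608/296) = 5.35 × 0.71982 = 3.8510 W/m².
ΔF_B = 5.35 ln(574/296) = 5.35 × 0.66227 = 3.5431 W/m².
Difference: 3.8510 − 3.5431 = 0.3079 W/m².

ΔF_A − ΔF_B = 0.31 W/m²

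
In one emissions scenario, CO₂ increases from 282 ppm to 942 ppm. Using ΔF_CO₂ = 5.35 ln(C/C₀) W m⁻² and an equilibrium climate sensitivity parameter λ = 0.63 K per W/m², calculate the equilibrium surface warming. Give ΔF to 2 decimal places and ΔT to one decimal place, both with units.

ΔF = 6.45 W/m²; ΔT = 4.1 K

CO₂: 5.35 × ln(942/282) = 5.35 × ln(3.34043) = 5.35 × 1.20610 = 6.4526 W/m².
ΔT = λ ΔF = 0.63 × 6.45 = 4.0635 K.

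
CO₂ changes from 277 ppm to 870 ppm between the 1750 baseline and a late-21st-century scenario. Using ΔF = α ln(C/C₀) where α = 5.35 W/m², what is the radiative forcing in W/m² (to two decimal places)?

ΔF = 6.12 W/m²

CO₂: 5.35 × ln(870/277) = 5.35 × ln(3.14079) = 5.35 × 1.14447 = 6.1229 W/m².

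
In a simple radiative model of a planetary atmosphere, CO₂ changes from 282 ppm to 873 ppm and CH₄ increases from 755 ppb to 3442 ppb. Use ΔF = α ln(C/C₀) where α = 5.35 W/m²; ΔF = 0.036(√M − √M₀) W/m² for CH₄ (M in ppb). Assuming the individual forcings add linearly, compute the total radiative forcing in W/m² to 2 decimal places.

ΔF = 7.17 W/m²

CO₂: 5.35 × ln(873/282) = 5.35 × ln(3.09574) = 5.35 × 1.13003 = 6.0457 W/m².
CH₄: 0.036 × (√3442 − √755) = 0.036 × (58.6686 − 27.4773) = 0.036 × 31.1913 = 1.1229 W/m².
Total ΔF = 6.0457 + 1.1229 = 7.1686 W/m².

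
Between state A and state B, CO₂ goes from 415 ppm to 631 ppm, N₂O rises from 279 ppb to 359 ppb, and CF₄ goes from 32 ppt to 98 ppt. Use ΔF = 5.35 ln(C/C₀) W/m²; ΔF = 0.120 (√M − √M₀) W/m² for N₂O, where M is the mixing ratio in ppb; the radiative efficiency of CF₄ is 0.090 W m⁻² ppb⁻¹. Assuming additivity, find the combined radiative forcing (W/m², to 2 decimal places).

CO₂: 5.35 × ln(631/415) = 5.35 × ln(1.52048) = 5.35 × 0.41903 = 2.2418 W/m².
N₂O: 0.120 × (√359 − √279) = 0.120 × (18.9473 − 16.7033) = 0.120 × 2.2440 = 0.2693 W/m².
CF₄: Δ = 98 − 32 = 66 ppt = 0.066 ppb; ΔF = 0.090 × 0.066 = 0.0059 W/m².
Total ΔF = 2.2418 + 0.2693 + 0.0059 = 2.5170 W/m².

ΔF = 2.52 W/m²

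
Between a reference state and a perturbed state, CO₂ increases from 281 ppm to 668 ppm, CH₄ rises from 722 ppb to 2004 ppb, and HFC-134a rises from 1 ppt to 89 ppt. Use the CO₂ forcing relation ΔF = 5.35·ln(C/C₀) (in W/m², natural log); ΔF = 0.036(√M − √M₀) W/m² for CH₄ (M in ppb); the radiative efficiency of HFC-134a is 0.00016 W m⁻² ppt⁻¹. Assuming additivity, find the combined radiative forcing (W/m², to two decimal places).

CO₂: 5.35 × ln(668/281) = 5.35 × ln(2.37722) = 5.35 × 0.86593 = 4.6327 W/m².
CH₄: 0.036 × (√2004 − √722) = 0.036 × (44.7661 − 26.8701) = 0.036 × 17.8960 = 0.6443 W/m².
HFC-134a: ΔF = 0.00016 × (89 − 1) = 0.00016 × 88 = 0.0141 W/m².
Total ΔF = 4.6327 + 0.6443 + 0.0141 = 5.2911 W/m².

ΔF = 5.29 W/m²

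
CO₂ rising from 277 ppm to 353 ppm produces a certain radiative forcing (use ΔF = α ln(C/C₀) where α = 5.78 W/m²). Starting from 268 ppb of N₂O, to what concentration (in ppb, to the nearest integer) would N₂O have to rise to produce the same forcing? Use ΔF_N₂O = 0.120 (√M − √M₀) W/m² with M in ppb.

M ≈ 787 ppb

CO₂ forcing: 5.78 × ln(353/277) = 5.78 × 0.242451 = 1.40137 W/m².
Set 0.120(√M − √268) = 1.40137: √M = 1.40137/0.120 + √268 = 11.6781 + 16.3707 = 28.0488.
M = (28.0488)² = 786.74 ppb.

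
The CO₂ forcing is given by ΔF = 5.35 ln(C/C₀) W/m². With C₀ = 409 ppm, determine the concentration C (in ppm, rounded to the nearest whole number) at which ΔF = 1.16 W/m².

C ≈ 508 ppm

Set 5.35 ln(C/409) = 1.16, so ln(C/409) = 1.16/5.35 = 0.21682.
Then C/409 = e^0.21682 = 1.24212, giving C = 409 × 1.24212 = 508.03 ppm.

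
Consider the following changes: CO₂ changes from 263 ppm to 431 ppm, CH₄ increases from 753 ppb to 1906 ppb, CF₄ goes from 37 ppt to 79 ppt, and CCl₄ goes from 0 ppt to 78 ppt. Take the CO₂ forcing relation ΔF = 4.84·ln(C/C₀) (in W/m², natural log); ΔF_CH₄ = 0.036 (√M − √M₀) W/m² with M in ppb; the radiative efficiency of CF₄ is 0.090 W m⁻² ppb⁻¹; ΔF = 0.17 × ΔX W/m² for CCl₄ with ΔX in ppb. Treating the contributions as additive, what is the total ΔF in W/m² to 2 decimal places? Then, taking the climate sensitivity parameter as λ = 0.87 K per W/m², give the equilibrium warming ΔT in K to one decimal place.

ΔF = 2.99 W/m²; ΔT = 2.6 K

CO₂: 4.84 × ln(431/263) = 4.84 × ln(1.63878) = 4.84 × 0.49395 = 2.3907 W/m².
CH₄: 0.036 × (√1906 − √753) = 0.036 × (43.6578 − 27.4408) = 0.036 × 16.2170 = 0.5838 W/m².
CF₄: Δ = 79 − 37 = 42 ppt = 0.042 ppb; ΔF = 0.090 × 0.042 = 0.0038 W/m².
CCl₄: Δ = 78 − 0 = 78 ppt = 0.078 ppb; ΔF = 0.17 × 0.078 = 0.0133 W/m².
Total ΔF = 2.3907 + 0.5838 + 0.0038 + 0.0133 = 2.9916 W/m².
ΔT = λ ΔF = 0.87 × 2.99 = 2.6013 K.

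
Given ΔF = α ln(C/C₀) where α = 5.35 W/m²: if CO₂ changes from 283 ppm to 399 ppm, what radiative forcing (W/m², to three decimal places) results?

CO₂: 5.35 × ln(399/283) = 5.35 × ln(1.40989) = 5.35 × 0.34351 = 1.8378 W/m².

ΔF = 1.838 W/m²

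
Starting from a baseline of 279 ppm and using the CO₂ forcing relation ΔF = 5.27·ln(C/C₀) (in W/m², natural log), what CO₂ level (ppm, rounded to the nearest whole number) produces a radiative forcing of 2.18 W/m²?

Set 5.27 ln(C/279) = 2.18, so ln(C/279) = 2.18/5.27 = 0.41366.
Then C/279 = e^0.41366 = 1.51234, giving C = 279 × 1.51234 = 421.94 ppm.

C ≈ 422 ppm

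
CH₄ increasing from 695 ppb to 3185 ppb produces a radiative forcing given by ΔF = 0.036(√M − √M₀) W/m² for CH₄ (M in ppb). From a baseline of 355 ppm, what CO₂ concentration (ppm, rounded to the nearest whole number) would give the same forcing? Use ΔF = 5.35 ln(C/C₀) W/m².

C ≈ 435 ppm

CH₄ forcing: 0.036 × (√3185 − √695) = 0.036 × (56.4358 − 26.3629) = 0.036 × 30.0729 = 1.08262 W/m².
Set 5.35 ln(C/355) = 1.08262: ln(C/355) = 1.08262/5.35 = 0.20236, so C = 355 × e^0.20236 = 355 × 1.22429 = 434.62 ppm.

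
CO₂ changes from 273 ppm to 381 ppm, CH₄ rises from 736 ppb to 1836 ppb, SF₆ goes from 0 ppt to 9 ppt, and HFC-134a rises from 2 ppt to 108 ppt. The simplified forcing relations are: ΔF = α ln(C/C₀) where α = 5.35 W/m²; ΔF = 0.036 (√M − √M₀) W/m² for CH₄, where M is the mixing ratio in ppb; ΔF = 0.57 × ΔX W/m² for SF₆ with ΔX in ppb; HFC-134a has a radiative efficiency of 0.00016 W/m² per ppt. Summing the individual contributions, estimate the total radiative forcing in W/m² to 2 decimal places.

ΔF = 2.37 W/m²

CO₂: 5.35 × ln(381/273) = 5.35 × ln(1.39560) = 5.35 × 0.33332 = 1.7833 W/m².
CH₄: 0.036 × (√1836 − √736) = 0.036 × (42.8486 − 27.1293) = 0.036 × 15.7193 = 0.5659 W/m².
SF₆: Δ = 9 − 0 = 9 ppt = 0.009 ppb; ΔF = 0.57 × 0.009 = 0.0051 W/m².
HFC-134a: ΔF = 0.00016 × (108 − 2) = 0.00016 × 106 = 0.0170 W/m².
Total ΔF = 1.7833 + 0.5659 + 0.0051 + 0.0170 = 2.3713 W/m².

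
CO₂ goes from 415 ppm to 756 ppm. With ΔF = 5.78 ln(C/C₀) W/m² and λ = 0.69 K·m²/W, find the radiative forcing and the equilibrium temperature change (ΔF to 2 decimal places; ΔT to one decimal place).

ΔF = 3.47 W/m²; ΔT = 2.4 K

CO₂: 5.78 × ln(756/415) = 5.78 × ln(1.82169) = 5.78 × 0.59976 = 3.4666 W/m².
ΔT = λ ΔF = 0.69 × 3.47 = 2.3943 K.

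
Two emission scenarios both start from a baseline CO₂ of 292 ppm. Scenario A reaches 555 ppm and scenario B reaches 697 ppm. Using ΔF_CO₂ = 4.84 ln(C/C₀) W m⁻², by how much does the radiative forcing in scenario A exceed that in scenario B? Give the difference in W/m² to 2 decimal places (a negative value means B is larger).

ΔF_A = 4.84 ln(555/292) = 4.84 × 0.64221 = 3.1083 W/m².
ΔF_B = 4.84 ln(697/292) = 4.84 × 0.87003 = 4.2109 W/m².
Difference: 3.1083 − 4.2109 = -1.1026 W/m².
(Equivalently, ΔF_A − ΔF_B = 4.84 ln(555/697) = 4.84 × -0.22782 = -1.1026 W/m².)

ΔF_A − ΔF_B = -1.10 W/m²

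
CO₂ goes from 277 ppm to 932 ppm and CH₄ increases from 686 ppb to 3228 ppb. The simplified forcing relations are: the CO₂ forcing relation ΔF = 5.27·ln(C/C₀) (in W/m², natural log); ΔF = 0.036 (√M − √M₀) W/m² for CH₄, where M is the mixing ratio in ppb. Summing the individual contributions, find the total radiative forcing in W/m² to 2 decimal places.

ΔF = 7.50 W/m²

CO₂: 5.27 × ln(932/277) = 5.27 × ln(3.36462) = 5.27 × 1.21332 = 6.3942 W/m².
CH₄: 0.036 × (√3228 − √686) = 0.036 × (56.8155 − 26.1916) = 0.036 × 30.6239 = 1.1025 W/m².
Total ΔF = 6.3942 + 1.1025 = 7.4967 W/m².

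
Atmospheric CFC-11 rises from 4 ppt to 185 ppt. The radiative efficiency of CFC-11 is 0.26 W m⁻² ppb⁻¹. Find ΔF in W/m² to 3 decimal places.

ΔF = 0.047 W/m²

CFC-11: Δ = 185 − 4 = 181 ppt = 0.181 ppb; ΔF = 0.26 × 0.181 = 0.0471 W/m².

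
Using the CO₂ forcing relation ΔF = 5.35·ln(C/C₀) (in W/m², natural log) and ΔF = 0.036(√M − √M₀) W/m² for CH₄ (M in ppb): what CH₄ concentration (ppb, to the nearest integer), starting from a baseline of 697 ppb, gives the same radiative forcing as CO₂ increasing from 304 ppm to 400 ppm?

M ≈ 4514 ppb

CO₂ forcing: 5.35 × ln(400/304) = 5.35 × 0.274437 = 1.46824 W/m².
Set 0.036(√M − √697) = 1.46824: √M = 1.46824/0.036 + √697 = 40.7844 + 26.4008 = 67.1852.
M = (67.1852)² = 4513.85 ppb.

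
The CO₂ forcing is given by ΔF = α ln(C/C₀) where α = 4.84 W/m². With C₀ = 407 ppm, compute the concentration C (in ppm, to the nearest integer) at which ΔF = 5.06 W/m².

C ≈ 1158 ppm

Set 4.84 ln(C/407) = 5.06, so ln(C/407) = 5.06/4.84 = 1.04545.
Then C/407 = e^1.04545 = 2.84468, giving C = 407 × 2.84468 = 1157.78 ppm.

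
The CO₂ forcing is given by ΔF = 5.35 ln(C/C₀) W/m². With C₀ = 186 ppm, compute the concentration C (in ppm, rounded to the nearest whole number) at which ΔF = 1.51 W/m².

C ≈ 247 ppm

Set 5.35 ln(C/186) = 1.51, so ln(C/186) = 1.51/5.35 = 0.28224.
Then C/186 = e^0.28224 = 1.32610, giving C = 186 × 1.32610 = 246.65 ppm.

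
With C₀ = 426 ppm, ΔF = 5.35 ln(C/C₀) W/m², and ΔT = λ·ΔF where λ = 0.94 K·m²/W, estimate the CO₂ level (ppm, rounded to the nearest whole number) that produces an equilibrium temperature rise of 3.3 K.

Required forcing: ΔF = ΔT/λ = 3.3/0.94 = 3.5106 W/m².
Then ln(C/426) = ΔF/5.35 = 3.5106/5.35 = 0.65619.
So C = 426 × e^0.65619 = 426 × 1.92743 = 821.09 ppm.

C ≈ 821 ppm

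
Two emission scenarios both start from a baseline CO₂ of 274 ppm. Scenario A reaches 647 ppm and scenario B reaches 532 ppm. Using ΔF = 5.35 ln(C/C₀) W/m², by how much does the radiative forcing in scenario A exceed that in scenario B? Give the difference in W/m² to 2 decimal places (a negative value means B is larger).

ΔF_A = 5.35 ln(647/274) = 5.35 × 0.85922 = 4.5968 W/m².
ΔF_B = 5.35 ln(532/274) = 5.35 × 0.66352 = 3.5498 W/m².
Difference: 4.5968 − 3.5498 = 1.0470 W/m².

ΔF_A − ΔF_B = 1.05 W/m²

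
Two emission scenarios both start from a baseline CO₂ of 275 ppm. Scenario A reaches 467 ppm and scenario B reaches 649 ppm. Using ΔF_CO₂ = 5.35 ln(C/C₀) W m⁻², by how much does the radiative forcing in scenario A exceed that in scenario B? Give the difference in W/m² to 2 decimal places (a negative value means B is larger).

ΔF_A = 5.35 ln(467/275) = 5.35 × 0.52956 = 2.8331 W/m².
ΔF_B = 5.35 ln(649/275) = 5.35 × 0.85866 = 4.5938 W/m².
Difference: 2.8331 − 4.5938 = -1.7607 W/m².

ΔF_A − ΔF_B = -1.76 W/m²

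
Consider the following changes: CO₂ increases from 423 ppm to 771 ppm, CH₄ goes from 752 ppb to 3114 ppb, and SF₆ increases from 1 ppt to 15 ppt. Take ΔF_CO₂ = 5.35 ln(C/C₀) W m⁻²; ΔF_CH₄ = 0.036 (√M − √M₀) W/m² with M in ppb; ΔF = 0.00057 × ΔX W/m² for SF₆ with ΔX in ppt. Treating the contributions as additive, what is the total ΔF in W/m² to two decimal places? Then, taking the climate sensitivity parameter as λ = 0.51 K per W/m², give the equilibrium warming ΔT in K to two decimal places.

ΔF = 4.24 W/m²; ΔT = 2.16 K

CO₂: 5.35 × ln(771/423) = 5.35 × ln(1.82270) = 5.35 × 0.60032 = 3.2117 W/m².
CH₄: 0.036 × (√3114 − √752) = 0.036 × (55.8032 − 27.4226) = 0.036 × 28.3806 = 1.0217 W/m².
SF₆: ΔF = 0.00057 × (15 − 1) = 0.00057 × 14 = 0.0080 W/m².
Total ΔF = 3.2117 + 1.0217 + 0.0080 = 4.2414 W/m².
ΔT = λ ΔF = 0.51 × 4.24 = 2.1624 K.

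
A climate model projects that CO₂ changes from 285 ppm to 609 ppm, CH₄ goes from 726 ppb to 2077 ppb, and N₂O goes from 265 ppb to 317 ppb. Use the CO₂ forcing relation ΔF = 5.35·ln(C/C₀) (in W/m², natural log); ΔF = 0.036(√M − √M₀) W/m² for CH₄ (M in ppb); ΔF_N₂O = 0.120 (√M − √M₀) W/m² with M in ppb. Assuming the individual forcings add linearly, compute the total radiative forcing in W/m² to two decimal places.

CO₂: 5.35 × ln(609/285) = 5.35 × ln(2.13684) = 5.35 × 0.75933 = 4.0624 W/m².
CH₄: 0.036 × (√2077 − √726) = 0.036 × (45.5741 − 26.9444) = 0.036 × 18.6297 = 0.6707 W/m².
N₂O: 0.120 × (√317 − √265) = 0.120 × (17.8045 − 16.2788) = 0.120 × 1.5257 = 0.1831 W/m².
Total ΔF = 4.0624 + 0.6707 + 0.1831 = 4.9162 W/m².

ΔF = 4.92 W/m²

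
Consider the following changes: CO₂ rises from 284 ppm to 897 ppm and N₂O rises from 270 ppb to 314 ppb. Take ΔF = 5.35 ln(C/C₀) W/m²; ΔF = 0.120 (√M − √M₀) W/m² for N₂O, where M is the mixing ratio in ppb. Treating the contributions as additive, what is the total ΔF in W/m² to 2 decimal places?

ΔF = 6.31 W/m²

CO₂: 5.35 × ln(897/284) = 5.35 × ln(3.15845) = 5.35 × 1.15008 = 6.1529 W/m².
N₂O: 0.120 × (√314 − √270) = 0.120 × (17.7200 − 16.4317) = 0.120 × 1.2883 = 0.1546 W/m².
Total ΔF = 6.1529 + 0.1546 = 6.3075 W/m².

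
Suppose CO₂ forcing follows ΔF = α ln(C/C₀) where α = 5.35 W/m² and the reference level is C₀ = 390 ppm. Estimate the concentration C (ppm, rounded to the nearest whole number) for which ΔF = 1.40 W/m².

C ≈ 507 ppm

Set 5.35 ln(C/390) = 1.40, so ln(C/390) = 1.40/5.35 = 0.26168.
Then C/390 = e^0.26168 = 1.29911, giving C = 390 × 1.29911 = 506.65 ppm.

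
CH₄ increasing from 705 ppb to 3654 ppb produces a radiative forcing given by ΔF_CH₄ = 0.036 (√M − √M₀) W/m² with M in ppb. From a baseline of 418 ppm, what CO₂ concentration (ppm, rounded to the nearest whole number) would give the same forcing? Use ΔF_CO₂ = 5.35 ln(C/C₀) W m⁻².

C ≈ 525 ppm

CH₄ forcing: 0.036 × (√3654 − √705) = 0.036 × (60.4483 − 26.5518) = 0.036 × 33.8965 = 1.22027 W/m².
Set 5.35 ln(C/418) = 1.22027: ln(C/418) = 1.22027/5.35 = 0.22809, so C = 418 × e^0.22809 = 418 × 1.25620 = 525.09 ppm.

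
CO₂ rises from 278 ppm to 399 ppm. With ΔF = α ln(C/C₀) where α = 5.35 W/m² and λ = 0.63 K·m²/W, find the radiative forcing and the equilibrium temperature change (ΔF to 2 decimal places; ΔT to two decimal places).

CO₂: 5.35 × ln(399/278) = 5.35 × ln(1.43525) = 5.35 × 0.36134 = 1.9332 W/m².
ΔT = λ ΔF = 0.63 × 1.93 = 1.2159 K.

ΔF = 1.93 W/m²; ΔT = 1.22 K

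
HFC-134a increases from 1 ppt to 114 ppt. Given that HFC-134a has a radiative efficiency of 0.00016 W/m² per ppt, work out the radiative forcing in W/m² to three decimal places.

HFC-134a: ΔF = 0.00016 × (114 − 1) = 0.00016 × 113 = 0.0181 W/m².

ΔF = 0.018 W/m²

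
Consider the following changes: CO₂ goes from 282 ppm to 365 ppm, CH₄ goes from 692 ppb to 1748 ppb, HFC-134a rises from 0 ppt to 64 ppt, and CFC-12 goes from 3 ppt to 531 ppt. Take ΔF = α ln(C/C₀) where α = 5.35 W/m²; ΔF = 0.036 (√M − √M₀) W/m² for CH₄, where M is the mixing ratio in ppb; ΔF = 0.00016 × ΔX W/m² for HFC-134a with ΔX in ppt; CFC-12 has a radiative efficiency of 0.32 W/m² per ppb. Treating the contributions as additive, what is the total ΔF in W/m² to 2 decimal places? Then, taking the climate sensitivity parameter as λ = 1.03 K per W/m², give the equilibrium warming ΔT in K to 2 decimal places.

ΔF = 2.12 W/m²; ΔT = 2.18 K

CO₂: 5.35 × ln(365/282) = 5.35 × ln(1.29433) = 5.35 × 0.25799 = 1.3802 W/m².
CH₄: 0.036 × (√1748 − √692) = 0.036 × (41.8091 − 26.3059) = 0.036 × 15.5032 = 0.5581 W/m².
HFC-134a: ΔF = 0.00016 × (64 − 0) = 0.00016 × 64 = 0.0102 W/m².
CFC-12: Δ = 531 − 3 = 528 ppt = 0.528 ppb; ΔF = 0.32 × 0.528 = 0.1690 W/m².
Total ΔF = 1.3802 + 0.5581 + 0.0102 + 0.1690 = 2.1175 W/m².
ΔT = λ ΔF = 1.03 × 2.12 = 2.1836 K.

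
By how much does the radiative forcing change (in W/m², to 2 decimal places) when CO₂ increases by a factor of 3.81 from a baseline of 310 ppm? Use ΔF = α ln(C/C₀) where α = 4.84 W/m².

Because the forcing depends only on the ratio C/C₀, the initial concentration does not enter.
ΔF = 4.84 × ln(3.81) = 4.84 × 1.33763 = 6.4741 W/m².

ΔF = 6.47 W/m²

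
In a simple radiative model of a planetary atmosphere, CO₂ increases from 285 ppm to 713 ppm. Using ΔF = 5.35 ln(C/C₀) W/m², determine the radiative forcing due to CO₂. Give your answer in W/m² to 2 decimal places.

ΔF = 4.91 W/m²

CO₂ absorption bands are partially saturated, so forcing scales with the logarithm of the concentration ratio.
CO₂: 5.35 × ln(713/285) = 5.35 × ln(2.50175) = 5.35 × 0.91699 = 4.9059 W/m².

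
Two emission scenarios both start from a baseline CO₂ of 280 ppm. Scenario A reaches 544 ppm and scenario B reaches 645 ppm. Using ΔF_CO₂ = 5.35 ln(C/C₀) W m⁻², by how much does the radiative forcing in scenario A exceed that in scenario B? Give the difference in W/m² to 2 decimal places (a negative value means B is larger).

ΔF_A − ΔF_B = -0.91 W/m²

ΔF_A = 5.35 ln(544/280) = 5.35 × 0.66416 = 3.5533 W/m².
ΔF_B = 5.35 ln(645/280) = 5.35 × 0.83446 = 4.4644 W/m².
Difference: 3.5533 − 4.4644 = -0.9111 W/m².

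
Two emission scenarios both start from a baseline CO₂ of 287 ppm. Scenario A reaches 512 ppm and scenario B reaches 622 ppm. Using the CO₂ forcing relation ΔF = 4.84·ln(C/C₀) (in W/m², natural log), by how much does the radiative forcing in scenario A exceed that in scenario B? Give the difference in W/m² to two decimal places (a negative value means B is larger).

ΔF_A − ΔF_B = -0.94 W/m²

ΔF_A = 4.84 ln(512/287) = 4.84 × 0.57884 = 2.8016 W/m².
ΔF_B = 4.84 ln(622/287) = 4.84 × 0.77346 = 3.7435 W/m².
Difference: 2.8016 − 3.7435 = -0.9419 W/m².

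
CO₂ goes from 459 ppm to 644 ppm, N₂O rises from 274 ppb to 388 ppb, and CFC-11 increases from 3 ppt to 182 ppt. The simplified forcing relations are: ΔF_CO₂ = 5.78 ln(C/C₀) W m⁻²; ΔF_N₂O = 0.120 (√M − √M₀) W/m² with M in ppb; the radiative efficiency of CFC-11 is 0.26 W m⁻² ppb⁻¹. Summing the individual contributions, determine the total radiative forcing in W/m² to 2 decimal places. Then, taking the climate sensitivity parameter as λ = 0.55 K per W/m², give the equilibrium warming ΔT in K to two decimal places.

CO₂: 5.78 × ln(644/459) = 5.78 × ln(1.40305) = 5.78 × 0.33865 = 1.9574 W/m².
N₂O: 0.120 × (√388 − √274) = 0.120 × (19.6977 − 16.5529) = 0.120 × 3.1448 = 0.3774 W/m².
CFC-11: Δ = 182 − 3 = 179 ppt = 0.179 ppb; ΔF = 0.26 × 0.179 = 0.0465 W/m².
Total ΔF = 1.9574 + 0.3774 + 0.0465 = 2.3813 W/m².
ΔT = λ ΔF = 0.55 × 2.38 = 1.3090 K.

ΔF = 2.38 W/m²; ΔT = 1.31 K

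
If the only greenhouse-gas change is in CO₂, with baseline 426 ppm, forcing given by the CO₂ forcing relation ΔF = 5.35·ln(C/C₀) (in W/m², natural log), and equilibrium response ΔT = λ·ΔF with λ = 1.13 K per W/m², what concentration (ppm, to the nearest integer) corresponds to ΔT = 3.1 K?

C ≈ 711 ppm

Required forcing: ΔF = ΔT/λ = 3.1/1.13 = 2.7434 W/m².
Then ln(C/426) = ΔF/5.35 = 2.7434/5.35 = 0.51279.
So C = 426 × e^0.51279 = 426 × 1.66994 = 711.39 ppm.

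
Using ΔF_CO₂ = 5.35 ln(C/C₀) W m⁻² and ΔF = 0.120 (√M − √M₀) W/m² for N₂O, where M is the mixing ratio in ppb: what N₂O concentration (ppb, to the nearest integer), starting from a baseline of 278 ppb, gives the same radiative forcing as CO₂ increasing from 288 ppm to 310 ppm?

M ≈ 398 ppb

CO₂ forcing: 5.35 × ln(310/288) = 5.35 × 0.073612 = 0.39382 W/m².
Set 0.120(√M − √278) = 0.39382: √M = 0.39382/0.120 + √278 = 3.2818 + 16.6733 = 19.9551.
M = (19.9551)² = 398.21 ppb.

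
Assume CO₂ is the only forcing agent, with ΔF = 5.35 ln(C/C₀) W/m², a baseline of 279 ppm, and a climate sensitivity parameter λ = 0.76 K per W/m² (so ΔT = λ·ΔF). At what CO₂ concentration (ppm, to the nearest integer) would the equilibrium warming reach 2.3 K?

C ≈ 491 ppm

Required forcing: ΔF = ΔT/λ = 2.3/0.76 = 3.0263 W/m².
Then ln(C/279) = ΔF/5.35 = 3.0263/5.35 = 0.56566.
So C = 279 × e^0.56566 = 279 × 1.76061 = 491.21 ppm.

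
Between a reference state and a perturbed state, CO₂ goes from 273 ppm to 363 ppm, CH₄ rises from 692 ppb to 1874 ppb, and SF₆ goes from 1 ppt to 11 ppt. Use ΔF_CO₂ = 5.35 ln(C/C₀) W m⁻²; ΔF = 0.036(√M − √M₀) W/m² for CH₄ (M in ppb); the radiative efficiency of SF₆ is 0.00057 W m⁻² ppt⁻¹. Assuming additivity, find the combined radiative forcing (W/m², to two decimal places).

ΔF = 2.14 W/m²

CO₂: 5.35 × ln(363/273) = 5.35 × ln(1.32967) = 5.35 × 0.28493 = 1.5244 W/m².
CH₄: 0.036 × (√1874 − √692) = 0.036 × (43.2897 − 26.3059) = 0.036 × 16.9838 = 0.6114 W/m².
SF₆: ΔF = 0.00057 × (11 − 1) = 0.00057 × 10 = 0.0057 W/m².
Total ΔF = 1.5244 + 0.6114 + 0.0057 = 2.1415 W/m².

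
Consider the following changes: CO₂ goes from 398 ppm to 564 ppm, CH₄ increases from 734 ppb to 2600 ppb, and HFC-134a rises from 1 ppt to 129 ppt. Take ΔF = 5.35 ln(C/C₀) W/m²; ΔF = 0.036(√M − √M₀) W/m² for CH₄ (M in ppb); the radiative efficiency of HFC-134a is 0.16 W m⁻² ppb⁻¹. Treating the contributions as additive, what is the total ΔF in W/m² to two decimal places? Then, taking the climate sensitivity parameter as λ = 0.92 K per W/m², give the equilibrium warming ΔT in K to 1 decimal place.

ΔF = 2.75 W/m²; ΔT = 2.5 K

CO₂: 5.35 × ln(564/398) = 5.35 × ln(1.41709) = 5.35 × 0.34861 = 1.8651 W/m².
CH₄: 0.036 × (√2600 − √734) = 0.036 × (50.9902 − 27.0924) = 0.036 × 23.8978 = 0.8603 W/m².
HFC-134a: Δ = 129 − 1 = 128 ppt = 0.128 ppb; ΔF = 0.16 × 0.128 = 0.0205 W/m².
Total ΔF = 1.8651 + 0.8603 + 0.0205 = 2.7459 W/m².
ΔT = λ ΔF = 0.92 × 2.75 = 2.5300 K.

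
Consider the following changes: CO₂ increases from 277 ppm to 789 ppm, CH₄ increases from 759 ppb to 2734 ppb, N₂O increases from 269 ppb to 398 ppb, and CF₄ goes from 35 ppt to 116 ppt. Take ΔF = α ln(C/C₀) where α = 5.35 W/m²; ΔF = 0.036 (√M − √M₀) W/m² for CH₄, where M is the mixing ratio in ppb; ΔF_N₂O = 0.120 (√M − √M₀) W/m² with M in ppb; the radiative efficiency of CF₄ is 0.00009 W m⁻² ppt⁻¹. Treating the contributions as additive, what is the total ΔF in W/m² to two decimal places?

CO₂: 5.35 × ln(789/277) = 5.35 × ln(2.84838) = 5.35 × 1.04675 = 5.6001 W/m².
CH₄: 0.036 × (√2734 − √759) = 0.036 × (52.2877 − 27.5500) = 0.036 × 24.7377 = 0.8906 W/m².
N₂O: 0.120 × (√398 − √269) = 0.120 × (19.9499 − 16.4012) = 0.120 × 3.5487 = 0.4258 W/m².
CF₄: ΔF = 0.00009 × (116 − 35) = 0.00009 × 81 = 0.0073 W/m².
Total ΔF = 5.6001 + 0.8906 + 0.4258 + 0.0073 = 6.9238 W/m².

ΔF = 6.92 W/m²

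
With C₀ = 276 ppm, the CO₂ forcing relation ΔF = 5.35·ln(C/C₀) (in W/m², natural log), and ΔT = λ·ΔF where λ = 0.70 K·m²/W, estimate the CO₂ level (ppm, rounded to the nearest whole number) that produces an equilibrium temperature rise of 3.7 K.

C ≈ 741 ppm

Required forcing: ΔF = ΔT/λ = 3.7/0.70 = 5.2857 W/m².
Then ln(C/276) = ΔF/5.35 = 5.2857/5.35 = 0.98798.
So C = 276 × e^0.98798 = 276 × 2.68580 = 741.28 ppm.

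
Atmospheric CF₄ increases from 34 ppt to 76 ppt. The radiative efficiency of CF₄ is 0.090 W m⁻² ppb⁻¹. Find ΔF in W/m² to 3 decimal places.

CF₄: Δ = 76 − 34 = 42 ppt = 0.042 ppb; ΔF = 0.090 × 0.042 = 0.0038 W/m².

ΔF = 0.004 W/m²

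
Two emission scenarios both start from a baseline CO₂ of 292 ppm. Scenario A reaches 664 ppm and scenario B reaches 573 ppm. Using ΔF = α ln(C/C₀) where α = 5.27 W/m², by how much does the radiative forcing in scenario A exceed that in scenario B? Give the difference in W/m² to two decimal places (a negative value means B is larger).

ΔF_A = 5.27 ln(664/292) = 5.27 × 0.82153 = 4.3295 W/m².
ΔF_B = 5.27 ln(573/292) = 5.27 × 0.67413 = 3.5527 W/m².
Difference: 4.3295 − 3.5527 = 0.7768 W/m².
(Equivalently, ΔF_A − ΔF_B = 5.27 ln(664/573) = 5.27 × 0.14740 = 0.7768 W/m².)

ΔF_A − ΔF_B = 0.78 W/m²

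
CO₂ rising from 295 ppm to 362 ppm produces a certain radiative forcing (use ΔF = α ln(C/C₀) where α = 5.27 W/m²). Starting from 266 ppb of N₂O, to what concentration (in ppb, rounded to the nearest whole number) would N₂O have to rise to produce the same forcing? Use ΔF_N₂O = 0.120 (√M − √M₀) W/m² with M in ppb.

CO₂ forcing: 5.27 × ln(362/295) = 5.27 × 0.204669 = 1.07861 W/m².
Set 0.120(√M − √266) = 1.07861: √M = 1.07861/0.120 + √266 = 8.9884 + 16.3095 = 25.2979.
M = (25.2979)² = 639.98 ppb.

M ≈ 640 ppb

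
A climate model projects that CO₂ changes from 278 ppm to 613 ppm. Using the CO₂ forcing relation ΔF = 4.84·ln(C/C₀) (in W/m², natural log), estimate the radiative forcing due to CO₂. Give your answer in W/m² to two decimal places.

ΔF = 3.83 W/m²

CO₂: 4.84 × ln(613/278) = 4.84 × ln(2.20504) = 4.84 × 0.79075 = 3.8272 W/m².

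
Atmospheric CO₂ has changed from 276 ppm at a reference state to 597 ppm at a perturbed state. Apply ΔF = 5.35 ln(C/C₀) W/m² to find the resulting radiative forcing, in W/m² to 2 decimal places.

CO₂: 5.35 × ln(597/276) = 5.35 × ln(2.16304) = 5.35 × 0.77151 = 4.1276 W/m².

ΔF = 4.13 W/m²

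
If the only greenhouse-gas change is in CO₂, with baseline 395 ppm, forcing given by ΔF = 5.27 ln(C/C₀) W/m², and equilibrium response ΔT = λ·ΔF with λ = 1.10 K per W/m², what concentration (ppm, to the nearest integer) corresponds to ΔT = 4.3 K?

Required forcing: ΔF = ΔT/λ = 4.3/1.10 = 3.9091 W/m².
Then ln(C/395) = ΔF/5.27 = 3.9091/5.27 = 0.74176.
So C = 395 × e^0.74176 = 395 × 2.09963 = 829.35 ppm.

C ≈ 829 ppm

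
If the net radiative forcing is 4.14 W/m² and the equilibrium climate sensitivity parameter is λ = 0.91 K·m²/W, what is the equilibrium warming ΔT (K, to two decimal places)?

ΔT = 3.77 K

ΔT = λ ΔF = 0.91 × 4.14 = 3.7674 K.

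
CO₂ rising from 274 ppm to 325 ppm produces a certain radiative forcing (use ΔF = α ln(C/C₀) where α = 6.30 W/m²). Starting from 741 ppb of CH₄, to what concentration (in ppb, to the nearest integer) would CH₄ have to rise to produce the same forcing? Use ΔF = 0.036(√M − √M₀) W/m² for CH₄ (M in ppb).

M ≈ 3260 ppb

CO₂ forcing: 6.30 × ln(325/274) = 6.30 × 0.170697 = 1.07539 W/m².
Set 0.036(√M − √741) = 1.07539: √M = 1.07539/0.036 + √741 = 29.8719 + 27.2213 = 57.0932.
M = (57.0932)² = 3259.63 ppb.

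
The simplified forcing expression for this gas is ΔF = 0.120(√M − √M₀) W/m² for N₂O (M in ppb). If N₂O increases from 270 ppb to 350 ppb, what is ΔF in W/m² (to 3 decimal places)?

N₂O: 0.120 × (√350 − √270) = 0.120 × (18.7083 − 16.4317) = 0.120 × 2.2766 = 0.2732 W/m².

ΔF = 0.273 W/m²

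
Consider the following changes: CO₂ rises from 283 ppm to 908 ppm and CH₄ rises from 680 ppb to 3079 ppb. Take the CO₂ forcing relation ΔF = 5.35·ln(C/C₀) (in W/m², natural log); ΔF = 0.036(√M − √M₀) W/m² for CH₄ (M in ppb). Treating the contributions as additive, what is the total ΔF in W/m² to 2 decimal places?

CO₂: 5.35 × ln(908/283) = 5.35 × ln(3.20848) = 5.35 × 1.16580 = 6.2370 W/m².
CH₄: 0.036 × (√3079 − √680) = 0.036 × (55.4887 − 26.0768) = 0.036 × 29.4119 = 1.0588 W/m².
Total ΔF = 6.2370 + 1.0588 = 7.2958 W/m².

ΔF = 7.30 W/m²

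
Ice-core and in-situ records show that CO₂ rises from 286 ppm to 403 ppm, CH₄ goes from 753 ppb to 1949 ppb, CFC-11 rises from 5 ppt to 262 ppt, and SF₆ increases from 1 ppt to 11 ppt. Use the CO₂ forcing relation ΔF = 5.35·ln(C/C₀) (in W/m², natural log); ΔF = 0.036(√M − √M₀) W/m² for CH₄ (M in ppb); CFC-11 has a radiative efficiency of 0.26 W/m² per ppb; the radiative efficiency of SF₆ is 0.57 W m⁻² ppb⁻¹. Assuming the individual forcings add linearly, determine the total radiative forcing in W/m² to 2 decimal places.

CO₂: 5.35 × ln(403/286) = 5.35 × ln(1.40909) = 5.35 × 0.34294 = 1.8347 W/m².
CH₄: 0.036 × (√1949 − √753) = 0.036 × (44.1475 − 27.4408) = 0.036 × 16.7067 = 0.6014 W/m².
CFC-11: Δ = 262 − 5 = 257 ppt = 0.257 ppb; ΔF = 0.26 × 0.257 = 0.0668 W/m².
SF₆: Δ = 11 − 1 = 10 ppt = 0.010 ppb; ΔF = 0.57 × 0.010 = 0.0057 W/m².
Total ΔF = 1.8347 + 0.6014 + 0.0668 + 0.0057 = 2.5086 W/m².

ΔF = 2.51 W/m²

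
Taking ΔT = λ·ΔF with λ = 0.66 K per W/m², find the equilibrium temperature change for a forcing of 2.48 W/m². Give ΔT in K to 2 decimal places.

ΔT = 1.64 K

ΔT = λ ΔF = 0.66 × 2.48 = 1.6368 K.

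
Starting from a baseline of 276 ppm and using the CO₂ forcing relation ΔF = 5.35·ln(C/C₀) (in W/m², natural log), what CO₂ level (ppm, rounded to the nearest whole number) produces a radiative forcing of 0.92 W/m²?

Set 5.35 ln(C/276) = 0.92, so ln(C/276) = 0.92/5.35 = 0.17196.
Then C/276 = e^0.17196 = 1.18763, giving C = 276 × 1.18763 = 327.79 ppm.

C ≈ 328 ppm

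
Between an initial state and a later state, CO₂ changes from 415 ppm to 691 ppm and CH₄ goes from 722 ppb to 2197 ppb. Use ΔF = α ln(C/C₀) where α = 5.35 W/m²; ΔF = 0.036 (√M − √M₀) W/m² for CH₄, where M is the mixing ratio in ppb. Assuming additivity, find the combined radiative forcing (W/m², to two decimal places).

ΔF = 3.45 W/m²

CO₂: 5.35 × ln(691/415) = 5.35 × ln(1.66506) = 5.35 × 0.50986 = 2.7278 W/m².
CH₄: 0.036 × (√2197 − √722) = 0.036 × (46.8722 − 26.8701) = 0.036 × 20.0021 = 0.7201 W/m².
Total ΔF = 2.7278 + 0.7201 = 3.4479 W/m².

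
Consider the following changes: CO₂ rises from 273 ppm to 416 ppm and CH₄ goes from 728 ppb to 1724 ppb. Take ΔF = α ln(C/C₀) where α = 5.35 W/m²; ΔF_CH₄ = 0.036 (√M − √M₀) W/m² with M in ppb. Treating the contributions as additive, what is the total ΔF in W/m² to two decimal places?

CO₂: 5.35 × ln(416/273) = 5.35 × ln(1.52381) = 5.35 × 0.42121 = 2.2535 W/m².
CH₄: 0.036 × (√1724 − √728) = 0.036 × (41.5211 − 26.9815) = 0.036 × 14.5396 = 0.5234 W/m².
Total ΔF = 2.2535 + 0.5234 = 2.7769 W/m².

ΔF = 2.78 W/m²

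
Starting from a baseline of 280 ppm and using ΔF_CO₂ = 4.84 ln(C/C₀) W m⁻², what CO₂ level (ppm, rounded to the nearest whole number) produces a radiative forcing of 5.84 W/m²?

Set 4.84 ln(C/280) = 5.84, so ln(C/280) = 5.84/4.84 = 1.20661.
Then C/280 = e^1.20661 = 3.34214, giving C = 280 × 3.34214 = 935.80 ppm.

C ≈ 936 ppm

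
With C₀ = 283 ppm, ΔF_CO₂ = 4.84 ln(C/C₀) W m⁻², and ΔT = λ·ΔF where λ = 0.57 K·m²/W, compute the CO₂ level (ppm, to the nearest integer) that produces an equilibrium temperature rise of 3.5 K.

Required forcing: ΔF = ΔT/λ = 3.5/0.57 = 6.1404 W/m².
Then ln(C/283) = ΔF/4.84 = 6.1404/4.84 = 1.26868.
So C = 283 × e^1.26868 = 283 × 3.55616 = 1006.39 ppm.

C ≈ 1006 ppm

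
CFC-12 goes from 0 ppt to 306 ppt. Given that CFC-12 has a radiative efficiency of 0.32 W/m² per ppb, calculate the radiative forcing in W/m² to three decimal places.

ΔF = 0.098 W/m²

CFC-12: Δ = 306 − 0 = 306 ppt = 0.306 ppb; ΔF = 0.32 × 0.306 = 0.0979 W/m².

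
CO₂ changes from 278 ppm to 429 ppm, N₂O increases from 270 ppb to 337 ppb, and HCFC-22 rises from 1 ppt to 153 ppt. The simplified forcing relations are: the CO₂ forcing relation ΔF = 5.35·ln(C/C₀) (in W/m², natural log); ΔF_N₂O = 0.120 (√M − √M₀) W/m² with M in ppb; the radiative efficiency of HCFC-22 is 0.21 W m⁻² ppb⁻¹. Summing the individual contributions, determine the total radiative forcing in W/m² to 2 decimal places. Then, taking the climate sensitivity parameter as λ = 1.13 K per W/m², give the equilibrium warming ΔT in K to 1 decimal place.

ΔF = 2.58 W/m²; ΔT = 2.9 K

CO₂: 5.35 × ln(429/278) = 5.35 × ln(1.54317) = 5.35 × 0.43384 = 2.3210 W/m².
N₂O: 0.120 × (√337 − √270) = 0.120 × (18.3576 − 16.4317) = 0.120 × 1.9259 = 0.2311 W/m².
HCFC-22: Δ = 153 − 1 = 152 ppt = 0.152 ppb; ΔF = 0.21 × 0.152 = 0.0319 W/m².
Total ΔF = 2.3210 + 0.2311 + 0.0319 = 2.5840 W/m².
ΔT = λ ΔF = 1.13 × 2.58 = 2.9154 K.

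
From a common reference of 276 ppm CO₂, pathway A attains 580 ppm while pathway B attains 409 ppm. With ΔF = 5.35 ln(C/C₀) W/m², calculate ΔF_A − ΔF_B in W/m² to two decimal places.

ΔF_A − ΔF_B = 1.87 W/m²

ΔF_A = 5.35 ln(580/276) = 5.35 × 0.74263 = 3.9731 W/m².
ΔF_B = 5.35 ln(409/276) = 5.35 × 0.39331 = 2.1042 W/m².
Difference: 3.9731 − 2.1042 = 1.8689 W/m².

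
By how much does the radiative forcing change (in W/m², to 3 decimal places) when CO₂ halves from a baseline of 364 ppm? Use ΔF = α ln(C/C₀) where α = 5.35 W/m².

ΔF = 5.35 × ln(0.5) = 5.35 × -0.69315 = -3.7084 W/m².

ΔF = -3.708 W/m²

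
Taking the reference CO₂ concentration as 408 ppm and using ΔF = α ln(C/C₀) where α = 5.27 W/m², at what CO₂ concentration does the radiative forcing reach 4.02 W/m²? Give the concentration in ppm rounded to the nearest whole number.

C ≈ 875 ppm

Set 5.27 ln(C/408) = 4.02, so ln(C/408) = 4.02/5.27 = 0.76281.
Then C/408 = e^0.76281 = 2.14429, giving C = 408 × 2.14429 = 874.87 ppm.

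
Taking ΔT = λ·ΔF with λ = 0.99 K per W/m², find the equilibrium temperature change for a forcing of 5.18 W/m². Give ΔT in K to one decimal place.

ΔT = 5.1 K

ΔT = λ ΔF = 0.99 × 5.18 = 5.1282 K.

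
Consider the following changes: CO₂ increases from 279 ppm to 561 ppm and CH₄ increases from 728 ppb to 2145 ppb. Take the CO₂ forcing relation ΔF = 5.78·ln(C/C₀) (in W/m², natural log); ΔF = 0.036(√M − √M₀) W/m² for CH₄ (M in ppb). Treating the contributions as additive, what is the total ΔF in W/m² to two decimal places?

ΔF = 4.73 W/m²

CO₂: 5.78 × ln(561/279) = 5.78 × ln(2.01075) = 5.78 × 0.69851 = 4.0374 W/m².
CH₄: 0.036 × (√2145 − √728) = 0.036 × (46.3141 − 26.9815) = 0.036 × 19.3326 = 0.6960 W/m².
Total ΔF = 4.0374 + 0.6960 = 4.7334 W/m².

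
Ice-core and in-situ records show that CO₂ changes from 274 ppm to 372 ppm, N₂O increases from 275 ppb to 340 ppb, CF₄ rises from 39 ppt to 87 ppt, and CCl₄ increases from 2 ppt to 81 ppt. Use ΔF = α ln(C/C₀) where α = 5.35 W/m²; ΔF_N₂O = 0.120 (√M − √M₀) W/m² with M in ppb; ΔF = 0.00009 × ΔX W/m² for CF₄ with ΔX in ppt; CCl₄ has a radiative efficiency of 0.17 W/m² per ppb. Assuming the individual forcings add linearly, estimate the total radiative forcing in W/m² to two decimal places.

CO₂: 5.35 × ln(372/274) = 5.35 × ln(1.35766) = 5.35 × 0.30576 = 1.6358 W/m².
N₂O: 0.120 × (√340 − √275) = 0.120 × (18.4391 − 16.5831) = 0.120 × 1.8560 = 0.2227 W/m².
CF₄: ΔF = 0.00009 × (87 − 39) = 0.00009 × 48 = 0.0043 W/m².
CCl₄: Δ = 81 − 2 = 79 ppt = 0.079 ppb; ΔF = 0.17 × 0.079 = 0.0134 W/m².
Total ΔF = 1.6358 + 0.2227 + 0.0043 + 0.0134 = 1.8762 W/m².

ΔF = 1.88 W/m²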